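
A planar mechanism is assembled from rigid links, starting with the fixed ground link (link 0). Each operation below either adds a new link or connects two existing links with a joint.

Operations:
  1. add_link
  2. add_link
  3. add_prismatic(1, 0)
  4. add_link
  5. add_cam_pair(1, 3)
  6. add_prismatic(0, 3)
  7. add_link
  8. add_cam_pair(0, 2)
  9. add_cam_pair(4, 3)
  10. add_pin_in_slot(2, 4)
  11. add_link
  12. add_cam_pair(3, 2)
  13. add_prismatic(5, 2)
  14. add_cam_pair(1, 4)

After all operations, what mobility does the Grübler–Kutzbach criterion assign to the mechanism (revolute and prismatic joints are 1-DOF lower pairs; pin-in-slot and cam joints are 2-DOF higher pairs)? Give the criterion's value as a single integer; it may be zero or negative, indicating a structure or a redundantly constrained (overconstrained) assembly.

link 0 = ground. State L|J1|J2 = 1|0|0
+link1  2|0|0
+link2  3|0|0
P(1,0) f=1→J1  3|1|0
+link3  4|1|0
C(1,3) f=2→J2  4|1|1
P(0,3) f=1→J1  4|2|1
+link4  5|2|1
C(0,2) f=2→J2  5|2|2
C(4,3) f=2→J2  5|2|3
PS(2,4) f=2→J2  5|2|4
+link5  6|2|4
C(3,2) f=2→J2  6|2|5
P(5,2) f=1→J1  6|3|5
C(1,4) f=2→J2  6|3|6
M = 3(6−1)−2·3−6 = 15−6−6 = 3

M = 3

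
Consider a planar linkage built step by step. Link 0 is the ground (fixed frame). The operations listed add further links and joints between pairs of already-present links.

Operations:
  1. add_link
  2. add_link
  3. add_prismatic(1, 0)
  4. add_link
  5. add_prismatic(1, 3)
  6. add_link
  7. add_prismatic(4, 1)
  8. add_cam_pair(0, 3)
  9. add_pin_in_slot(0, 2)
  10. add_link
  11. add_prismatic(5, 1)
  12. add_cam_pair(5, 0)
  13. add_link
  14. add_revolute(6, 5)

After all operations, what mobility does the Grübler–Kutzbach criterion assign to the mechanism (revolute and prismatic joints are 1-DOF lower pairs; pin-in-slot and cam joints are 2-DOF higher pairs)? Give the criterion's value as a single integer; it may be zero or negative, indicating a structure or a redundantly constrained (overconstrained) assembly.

(L,J1,J2)=(1,0,0); link0 fixed
link1: (2,0,0)
link2: (3,0,0)
P 1-0 [J1]: (3,1,0)
link3: (4,1,0)
P 1-3 [J1]: (4,2,0)
link4: (5,2,0)
P 4-1 [J1]: (5,3,0)
C 0-3 [J2]: (5,3,1)
PS 0-2 [J2]: (5,3,2)
link5: (6,3,2)
P 5-1 [J1]: (6,4,2)
C 5-0 [J2]: (6,4,3)
link6: (7,4,3)
R 6-5 [J1]: (7,5,3)
Grübler: 3·6 − 2·5 − 3 = 5

M = 5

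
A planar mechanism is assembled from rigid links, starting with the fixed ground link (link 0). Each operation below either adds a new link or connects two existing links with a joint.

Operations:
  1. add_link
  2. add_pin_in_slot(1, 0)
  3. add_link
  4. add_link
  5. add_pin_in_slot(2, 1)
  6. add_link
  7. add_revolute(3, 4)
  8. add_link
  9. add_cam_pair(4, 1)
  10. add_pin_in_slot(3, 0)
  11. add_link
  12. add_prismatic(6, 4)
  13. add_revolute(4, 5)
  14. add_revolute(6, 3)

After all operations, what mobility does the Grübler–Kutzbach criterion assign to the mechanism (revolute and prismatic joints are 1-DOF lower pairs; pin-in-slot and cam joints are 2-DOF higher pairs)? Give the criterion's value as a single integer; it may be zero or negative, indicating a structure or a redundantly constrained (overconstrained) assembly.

ground; <1,0,0>
#1 <2,0,0>
PS:1↔0 J2 <2,0,1>
#2 <3,0,1>
#3 <4,0,1>
PS:2↔1 J2 <4,0,2>
#4 <5,0,2>
R:3↔4 J1 <5,1,2>
#5 <6,1,2>
C:4↔1 J2 <6,1,3>
PS:3↔0 J2 <6,1,4>
#6 <7,1,4>
P:6↔4 J1 <7,2,4>
R:4↔5 J1 <7,3,4>
R:6↔3 J1 <7,4,4>
3×6 − 2×4 − 1×4 = 6

M = 6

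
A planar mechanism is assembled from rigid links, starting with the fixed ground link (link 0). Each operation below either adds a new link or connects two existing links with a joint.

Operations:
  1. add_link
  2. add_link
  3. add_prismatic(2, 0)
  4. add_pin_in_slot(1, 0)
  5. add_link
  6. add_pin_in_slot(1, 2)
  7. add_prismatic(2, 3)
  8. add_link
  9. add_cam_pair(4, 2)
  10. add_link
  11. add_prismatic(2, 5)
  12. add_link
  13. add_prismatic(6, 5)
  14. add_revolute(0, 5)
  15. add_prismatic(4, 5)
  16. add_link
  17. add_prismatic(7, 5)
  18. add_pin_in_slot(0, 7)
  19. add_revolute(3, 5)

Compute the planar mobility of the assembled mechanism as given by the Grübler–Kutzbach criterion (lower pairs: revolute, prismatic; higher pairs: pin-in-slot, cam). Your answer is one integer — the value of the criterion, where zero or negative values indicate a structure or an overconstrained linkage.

[1;0;0] (link 0 is ground)
L+ [2;0;0]
L+ [3;0;0]
P(2,0)∈J1 [3;1;0]
PS(1,0)∈J2 [3;1;1]
L+ [4;1;1]
PS(1,2)∈J2 [4;1;2]
P(2,3)∈J1 [4;2;2]
L+ [5;2;2]
C(4,2)∈J2 [5;2;3]
L+ [6;2;3]
P(2,5)∈J1 [6;3;3]
L+ [7;3;3]
P(6,5)∈J1 [7;4;3]
R(0,5)∈J1 [7;5;3]
P(4,5)∈J1 [7;6;3]
L+ [8;6;3]
P(7,5)∈J1 [8;7;3]
PS(0,7)∈J2 [8;7;4]
R(3,5)∈J1 [8;8;4]
mobility = 21 − 16 − 4 = 1

M = 1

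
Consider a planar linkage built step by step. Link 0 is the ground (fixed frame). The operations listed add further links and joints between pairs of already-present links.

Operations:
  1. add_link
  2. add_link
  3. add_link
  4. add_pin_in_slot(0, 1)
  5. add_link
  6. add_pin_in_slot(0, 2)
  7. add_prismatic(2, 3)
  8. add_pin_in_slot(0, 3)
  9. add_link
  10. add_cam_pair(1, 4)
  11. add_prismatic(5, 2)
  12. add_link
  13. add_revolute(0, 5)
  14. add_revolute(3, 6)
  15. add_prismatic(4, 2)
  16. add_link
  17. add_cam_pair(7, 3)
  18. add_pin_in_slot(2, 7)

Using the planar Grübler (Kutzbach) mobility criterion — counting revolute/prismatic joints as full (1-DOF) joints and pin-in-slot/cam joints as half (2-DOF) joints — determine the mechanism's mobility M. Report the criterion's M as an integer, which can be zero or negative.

[1;0;0] (link 0 is ground)
L+ [2;0;0]
L+ [3;0;0]
L+ [4;0;0]
PS(0,1)∈J2 [4;0;1]
L+ [5;0;1]
PS(0,2)∈J2 [5;0;2]
P(2,3)∈J1 [5;1;2]
PS(0,3)∈J2 [5;1;3]
L+ [6;1;3]
C(1,4)∈J2 [6;1;4]
P(5,2)∈J1 [6;2;4]
L+ [7;2;4]
R(0,5)∈J1 [7;3;4]
R(3,6)∈J1 [7;4;4]
P(4,2)∈J1 [7;5;4]
L+ [8;5;4]
C(7,3)∈J2 [8;5;5]
PS(2,7)∈J2 [8;5;6]
mobility = 21 − 10 − 6 = 5

M = 5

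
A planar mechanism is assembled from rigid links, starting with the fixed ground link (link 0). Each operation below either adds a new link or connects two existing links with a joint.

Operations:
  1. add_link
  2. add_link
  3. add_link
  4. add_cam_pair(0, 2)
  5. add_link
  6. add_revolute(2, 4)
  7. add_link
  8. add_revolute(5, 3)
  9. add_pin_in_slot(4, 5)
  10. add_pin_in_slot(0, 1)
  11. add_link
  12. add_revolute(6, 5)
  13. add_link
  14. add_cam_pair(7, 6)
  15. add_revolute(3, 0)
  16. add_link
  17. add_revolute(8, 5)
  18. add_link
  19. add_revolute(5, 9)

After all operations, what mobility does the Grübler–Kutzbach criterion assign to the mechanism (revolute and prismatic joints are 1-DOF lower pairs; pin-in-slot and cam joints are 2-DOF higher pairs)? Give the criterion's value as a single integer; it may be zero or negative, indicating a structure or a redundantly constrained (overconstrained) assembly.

link 0 = ground. State L|J1|J2 = 1|0|0
+link1  2|0|0
+link2  3|0|0
+link3  4|0|0
C(0,2) f=2→J2  4|0|1
+link4  5|0|1
R(2,4) f=1→J1  5|1|1
+link5  6|1|1
R(5,3) f=1→J1  6|2|1
PS(4,5) f=2→J2  6|2|2
PS(0,1) f=2→J2  6|2|3
+link6  7|2|3
R(6,5) f=1→J1  7|3|3
+link7  8|3|3
C(7,6) f=2→J2  8|3|4
R(3,0) f=1→J1  8|4|4
+link8  9|4|4
R(8,5) f=1→J1  9|5|4
+link9  10|5|4
R(5,9) f=1→J1  10|6|4
M = 3(10−1)−2·6−4 = 27−12−4 = 11

M = 11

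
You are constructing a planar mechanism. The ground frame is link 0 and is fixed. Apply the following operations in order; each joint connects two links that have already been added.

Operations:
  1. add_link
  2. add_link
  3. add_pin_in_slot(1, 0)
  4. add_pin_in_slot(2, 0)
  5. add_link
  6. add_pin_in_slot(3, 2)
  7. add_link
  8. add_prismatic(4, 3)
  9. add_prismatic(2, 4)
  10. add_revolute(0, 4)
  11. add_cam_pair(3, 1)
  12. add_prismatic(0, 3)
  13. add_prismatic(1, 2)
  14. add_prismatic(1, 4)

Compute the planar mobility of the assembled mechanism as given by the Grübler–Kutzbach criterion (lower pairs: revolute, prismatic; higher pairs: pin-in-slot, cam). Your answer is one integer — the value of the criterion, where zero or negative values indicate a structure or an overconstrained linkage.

M = -4

ground; <1,0,0>
#1 <2,0,0>
#2 <3,0,0>
PS:1↔0 J2 <3,0,1>
PS:2↔0 J2 <3,0,2>
#3 <4,0,2>
PS:3↔2 J2 <4,0,3>
#4 <5,0,3>
P:4↔3 J1 <5,1,3>
P:2↔4 J1 <5,2,3>
R:0↔4 J1 <5,3,3>
C:3↔1 J2 <5,3,4>
P:0↔3 J1 <5,4,4>
P:1↔2 J1 <5,5,4>
P:1↔4 J1 <5,6,4>
3×4 − 2×6 − 1×4 = -4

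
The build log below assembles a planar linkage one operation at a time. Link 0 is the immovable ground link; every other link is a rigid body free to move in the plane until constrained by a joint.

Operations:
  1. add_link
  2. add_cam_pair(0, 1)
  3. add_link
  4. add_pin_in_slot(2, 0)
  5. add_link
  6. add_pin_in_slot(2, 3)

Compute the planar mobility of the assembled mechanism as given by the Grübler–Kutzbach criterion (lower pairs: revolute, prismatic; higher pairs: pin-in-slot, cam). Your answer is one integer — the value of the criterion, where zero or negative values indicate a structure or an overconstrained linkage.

M = 6

link 0 = ground. State L|J1|J2 = 1|0|0
+link1  2|0|0
C(0,1) f=2→J2  2|0|1
+link2  3|0|1
PS(2,0) f=2→J2  3|0|2
+link3  4|0|2
PS(2,3) f=2→J2  4|0|3
M = 3(4−1)−2·0−3 = 9−0−3 = 6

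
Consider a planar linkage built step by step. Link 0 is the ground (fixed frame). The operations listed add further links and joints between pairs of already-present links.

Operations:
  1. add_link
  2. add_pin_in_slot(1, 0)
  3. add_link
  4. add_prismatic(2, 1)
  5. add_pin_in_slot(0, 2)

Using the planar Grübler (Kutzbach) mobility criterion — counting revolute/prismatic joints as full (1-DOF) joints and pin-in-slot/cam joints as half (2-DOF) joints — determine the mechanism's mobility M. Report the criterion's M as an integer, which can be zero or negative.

L=1 J1=0 J2=0
add link → L=2 J1=0 J2=0
PS@1,0 dof=2 J2 → L=2 J1=0 J2=1
add link → L=3 J1=0 J2=1
P@2,1 dof=1 J1 → L=3 J1=1 J2=1
PS@0,2 dof=2 J2 → L=3 J1=1 J2=2
M=3(L−1)−2J1−J2=3·2−2·1−2=2

M = 2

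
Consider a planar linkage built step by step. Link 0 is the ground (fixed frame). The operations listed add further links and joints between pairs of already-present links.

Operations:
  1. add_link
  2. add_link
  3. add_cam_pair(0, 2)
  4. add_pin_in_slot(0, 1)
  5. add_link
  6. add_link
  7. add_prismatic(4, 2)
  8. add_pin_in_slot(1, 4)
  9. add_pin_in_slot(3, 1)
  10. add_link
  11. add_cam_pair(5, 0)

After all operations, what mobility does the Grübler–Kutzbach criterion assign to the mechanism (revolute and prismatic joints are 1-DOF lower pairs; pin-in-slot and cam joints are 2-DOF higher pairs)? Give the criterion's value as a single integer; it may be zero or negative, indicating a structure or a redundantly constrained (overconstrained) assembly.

M = 8

[1;0;0] (link 0 is ground)
L+ [2;0;0]
L+ [3;0;0]
C(0,2)∈J2 [3;0;1]
PS(0,1)∈J2 [3;0;2]
L+ [4;0;2]
L+ [5;0;2]
P(4,2)∈J1 [5;1;2]
PS(1,4)∈J2 [5;1;3]
PS(3,1)∈J2 [5;1;4]
L+ [6;1;4]
C(5,0)∈J2 [6;1;5]
mobility = 15 − 2 − 5 = 8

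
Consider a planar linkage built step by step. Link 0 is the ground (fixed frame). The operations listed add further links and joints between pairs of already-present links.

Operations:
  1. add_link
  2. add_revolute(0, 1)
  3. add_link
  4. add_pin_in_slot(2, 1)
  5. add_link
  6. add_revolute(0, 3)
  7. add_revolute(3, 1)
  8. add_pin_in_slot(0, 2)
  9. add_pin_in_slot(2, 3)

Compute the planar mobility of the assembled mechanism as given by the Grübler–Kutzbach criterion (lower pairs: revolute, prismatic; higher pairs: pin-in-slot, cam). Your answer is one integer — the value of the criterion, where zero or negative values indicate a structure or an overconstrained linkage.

[1;0;0] (link 0 is ground)
L+ [2;0;0]
R(0,1)∈J1 [2;1;0]
L+ [3;1;0]
PS(2,1)∈J2 [3;1;1]
L+ [4;1;1]
R(0,3)∈J1 [4;2;1]
R(3,1)∈J1 [4;3;1]
PS(0,2)∈J2 [4;3;2]
PS(2,3)∈J2 [4;3;3]
mobility = 9 − 6 − 3 = 0

M = 0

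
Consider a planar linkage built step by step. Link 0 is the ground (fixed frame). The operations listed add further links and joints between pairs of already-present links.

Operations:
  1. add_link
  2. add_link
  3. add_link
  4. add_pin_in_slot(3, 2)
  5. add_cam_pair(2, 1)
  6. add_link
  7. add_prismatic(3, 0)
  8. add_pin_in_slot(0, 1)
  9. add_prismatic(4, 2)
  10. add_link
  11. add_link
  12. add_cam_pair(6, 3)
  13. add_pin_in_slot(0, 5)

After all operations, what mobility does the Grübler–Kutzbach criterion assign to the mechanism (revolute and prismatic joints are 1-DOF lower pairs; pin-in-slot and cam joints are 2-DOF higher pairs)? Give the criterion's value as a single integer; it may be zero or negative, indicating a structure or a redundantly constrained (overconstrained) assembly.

M = 9

[1;0;0] (link 0 is ground)
L+ [2;0;0]
L+ [3;0;0]
L+ [4;0;0]
PS(3,2)∈J2 [4;0;1]
C(2,1)∈J2 [4;0;2]
L+ [5;0;2]
P(3,0)∈J1 [5;1;2]
PS(0,1)∈J2 [5;1;3]
P(4,2)∈J1 [5;2;3]
L+ [6;2;3]
L+ [7;2;3]
C(6,3)∈J2 [7;2;4]
PS(0,5)∈J2 [7;2;5]
mobility = 18 − 4 − 5 = 9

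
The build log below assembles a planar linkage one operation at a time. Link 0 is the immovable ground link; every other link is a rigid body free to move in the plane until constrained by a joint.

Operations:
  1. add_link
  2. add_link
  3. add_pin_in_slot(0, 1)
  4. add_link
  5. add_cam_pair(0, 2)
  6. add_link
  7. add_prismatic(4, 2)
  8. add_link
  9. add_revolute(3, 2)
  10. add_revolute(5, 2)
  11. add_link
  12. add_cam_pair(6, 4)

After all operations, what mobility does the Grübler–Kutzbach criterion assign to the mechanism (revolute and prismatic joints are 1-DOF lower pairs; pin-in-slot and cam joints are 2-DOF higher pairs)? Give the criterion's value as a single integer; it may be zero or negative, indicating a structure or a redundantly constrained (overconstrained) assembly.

[1;0;0] (link 0 is ground)
L+ [2;0;0]
L+ [3;0;0]
PS(0,1)∈J2 [3;0;1]
L+ [4;0;1]
C(0,2)∈J2 [4;0;2]
L+ [5;0;2]
P(4,2)∈J1 [5;1;2]
L+ [6;1;2]
R(3,2)∈J1 [6;2;2]
R(5,2)∈J1 [6;3;2]
L+ [7;3;2]
C(6,4)∈J2 [7;3;3]
mobility = 18 − 6 − 3 = 9

M = 9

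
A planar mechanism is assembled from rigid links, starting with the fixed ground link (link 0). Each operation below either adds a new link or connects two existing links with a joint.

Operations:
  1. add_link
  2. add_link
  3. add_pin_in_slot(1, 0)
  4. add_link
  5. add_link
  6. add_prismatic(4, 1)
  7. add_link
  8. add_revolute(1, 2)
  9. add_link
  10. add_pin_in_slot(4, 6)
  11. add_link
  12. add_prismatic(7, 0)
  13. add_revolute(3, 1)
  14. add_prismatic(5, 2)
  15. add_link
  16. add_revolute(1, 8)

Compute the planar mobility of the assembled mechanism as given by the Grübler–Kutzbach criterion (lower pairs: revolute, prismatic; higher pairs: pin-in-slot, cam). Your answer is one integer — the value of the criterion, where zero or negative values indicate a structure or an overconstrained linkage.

link 0 = ground. State L|J1|J2 = 1|0|0
+link1  2|0|0
+link2  3|0|0
PS(1,0) f=2→J2  3|0|1
+link3  4|0|1
+link4  5|0|1
P(4,1) f=1→J1  5|1|1
+link5  6|1|1
R(1,2) f=1→J1  6|2|1
+link6  7|2|1
PS(4,6) f=2→J2  7|2|2
+link7  8|2|2
P(7,0) f=1→J1  8|3|2
R(3,1) f=1→J1  8|4|2
P(5,2) f=1→J1  8|5|2
+link8  9|5|2
R(1,8) f=1→J1  9|6|2
M = 3(9−1)−2·6−2 = 24−12−2 = 10

M = 10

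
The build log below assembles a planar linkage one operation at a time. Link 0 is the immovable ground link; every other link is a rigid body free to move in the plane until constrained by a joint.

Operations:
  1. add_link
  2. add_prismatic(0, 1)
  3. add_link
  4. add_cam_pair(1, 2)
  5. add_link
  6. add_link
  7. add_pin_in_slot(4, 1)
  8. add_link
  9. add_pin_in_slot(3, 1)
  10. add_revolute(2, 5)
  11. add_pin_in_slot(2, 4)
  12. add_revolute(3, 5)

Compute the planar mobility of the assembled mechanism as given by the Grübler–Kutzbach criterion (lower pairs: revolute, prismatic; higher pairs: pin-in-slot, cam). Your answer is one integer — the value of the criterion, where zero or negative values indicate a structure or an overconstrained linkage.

link 0 = ground. State L|J1|J2 = 1|0|0
+link1  2|0|0
P(0,1) f=1→J1  2|1|0
+link2  3|1|0
C(1,2) f=2→J2  3|1|1
+link3  4|1|1
+link4  5|1|1
PS(4,1) f=2→J2  5|1|2
+link5  6|1|2
PS(3,1) f=2→J2  6|1|3
R(2,5) f=1→J1  6|2|3
PS(2,4) f=2→J2  6|2|4
R(3,5) f=1→J1  6|3|4
M = 3(6−1)−2·3−4 = 15−6−4 = 5

M = 5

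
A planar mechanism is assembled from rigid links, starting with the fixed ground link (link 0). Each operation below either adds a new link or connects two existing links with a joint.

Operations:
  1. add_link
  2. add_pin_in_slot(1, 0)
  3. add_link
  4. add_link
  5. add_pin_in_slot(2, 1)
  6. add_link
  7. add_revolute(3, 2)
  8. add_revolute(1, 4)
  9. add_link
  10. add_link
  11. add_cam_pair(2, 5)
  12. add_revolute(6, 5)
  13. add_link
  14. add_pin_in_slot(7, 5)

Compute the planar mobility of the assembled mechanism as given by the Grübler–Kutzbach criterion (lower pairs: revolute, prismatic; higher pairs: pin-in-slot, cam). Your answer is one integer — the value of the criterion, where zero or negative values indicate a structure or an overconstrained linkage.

M = 11

ground; <1,0,0>
#1 <2,0,0>
PS:1↔0 J2 <2,0,1>
#2 <3,0,1>
#3 <4,0,1>
PS:2↔1 J2 <4,0,2>
#4 <5,0,2>
R:3↔2 J1 <5,1,2>
R:1↔4 J1 <5,2,2>
#5 <6,2,2>
#6 <7,2,2>
C:2↔5 J2 <7,2,3>
R:6↔5 J1 <7,3,3>
#7 <8,3,3>
PS:7↔5 J2 <8,3,4>
3×7 − 2×3 − 1×4 = 11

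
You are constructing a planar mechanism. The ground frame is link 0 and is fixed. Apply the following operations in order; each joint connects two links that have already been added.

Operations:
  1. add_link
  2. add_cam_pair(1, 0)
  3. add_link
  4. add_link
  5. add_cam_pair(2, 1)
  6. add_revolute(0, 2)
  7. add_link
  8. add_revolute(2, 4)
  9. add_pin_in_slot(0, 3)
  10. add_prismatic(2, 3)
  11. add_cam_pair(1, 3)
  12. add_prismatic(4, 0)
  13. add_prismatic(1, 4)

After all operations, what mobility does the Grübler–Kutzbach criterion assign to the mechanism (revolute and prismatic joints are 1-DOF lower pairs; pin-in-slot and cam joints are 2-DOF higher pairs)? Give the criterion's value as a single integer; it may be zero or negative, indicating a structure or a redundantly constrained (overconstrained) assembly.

M = -2

[1;0;0] (link 0 is ground)
L+ [2;0;0]
C(1,0)∈J2 [2;0;1]
L+ [3;0;1]
L+ [4;0;1]
C(2,1)∈J2 [4;0;2]
R(0,2)∈J1 [4;1;2]
L+ [5;1;2]
R(2,4)∈J1 [5;2;2]
PS(0,3)∈J2 [5;2;3]
P(2,3)∈J1 [5;3;3]
C(1,3)∈J2 [5;3;4]
P(4,0)∈J1 [5;4;4]
P(1,4)∈J1 [5;5;4]
mobility = 12 − 10 − 4 = -2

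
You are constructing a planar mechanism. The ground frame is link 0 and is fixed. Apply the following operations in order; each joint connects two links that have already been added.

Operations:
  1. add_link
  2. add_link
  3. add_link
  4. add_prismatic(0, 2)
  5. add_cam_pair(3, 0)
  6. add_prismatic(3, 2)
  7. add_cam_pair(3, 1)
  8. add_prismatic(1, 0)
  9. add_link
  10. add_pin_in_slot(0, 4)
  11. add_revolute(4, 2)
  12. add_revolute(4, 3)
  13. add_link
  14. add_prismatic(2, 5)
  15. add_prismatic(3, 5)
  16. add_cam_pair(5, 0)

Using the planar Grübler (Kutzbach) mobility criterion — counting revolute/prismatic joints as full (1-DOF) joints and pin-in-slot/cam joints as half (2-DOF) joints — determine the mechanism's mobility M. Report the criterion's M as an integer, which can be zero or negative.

[1;0;0] (link 0 is ground)
L+ [2;0;0]
L+ [3;0;0]
L+ [4;0;0]
P(0,2)∈J1 [4;1;0]
C(3,0)∈J2 [4;1;1]
P(3,2)∈J1 [4;2;1]
C(3,1)∈J2 [4;2;2]
P(1,0)∈J1 [4;3;2]
L+ [5;3;2]
PS(0,4)∈J2 [5;3;3]
R(4,2)∈J1 [5;4;3]
R(4,3)∈J1 [5;5;3]
L+ [6;5;3]
P(2,5)∈J1 [6;6;3]
P(3,5)∈J1 [6;7;3]
C(5,0)∈J2 [6;7;4]
mobility = 15 − 14 − 4 = -3

M = -3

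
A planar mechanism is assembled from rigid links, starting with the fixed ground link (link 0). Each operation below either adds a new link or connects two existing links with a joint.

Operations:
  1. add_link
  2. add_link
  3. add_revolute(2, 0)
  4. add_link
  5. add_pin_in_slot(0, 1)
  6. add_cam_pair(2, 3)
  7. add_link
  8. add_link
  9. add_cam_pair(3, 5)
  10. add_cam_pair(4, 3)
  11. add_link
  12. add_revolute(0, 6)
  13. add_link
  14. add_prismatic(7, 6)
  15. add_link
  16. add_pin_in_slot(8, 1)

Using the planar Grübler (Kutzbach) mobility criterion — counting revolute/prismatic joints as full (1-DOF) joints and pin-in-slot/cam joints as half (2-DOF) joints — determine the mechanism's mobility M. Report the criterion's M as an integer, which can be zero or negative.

link 0 = ground. State L|J1|J2 = 1|0|0
+link1  2|0|0
+link2  3|0|0
R(2,0) f=1→J1  3|1|0
+link3  4|1|0
PS(0,1) f=2→J2  4|1|1
C(2,3) f=2→J2  4|1|2
+link4  5|1|2
+link5  6|1|2
C(3,5) f=2→J2  6|1|3
C(4,3) f=2→J2  6|1|4
+link6  7|1|4
R(0,6) f=1→J1  7|2|4
+link7  8|2|4
P(7,6) f=1→J1  8|3|4
+link8  9|3|4
PS(8,1) f=2→J2  9|3|5
M = 3(9−1)−2·3−5 = 24−6−5 = 13

M = 13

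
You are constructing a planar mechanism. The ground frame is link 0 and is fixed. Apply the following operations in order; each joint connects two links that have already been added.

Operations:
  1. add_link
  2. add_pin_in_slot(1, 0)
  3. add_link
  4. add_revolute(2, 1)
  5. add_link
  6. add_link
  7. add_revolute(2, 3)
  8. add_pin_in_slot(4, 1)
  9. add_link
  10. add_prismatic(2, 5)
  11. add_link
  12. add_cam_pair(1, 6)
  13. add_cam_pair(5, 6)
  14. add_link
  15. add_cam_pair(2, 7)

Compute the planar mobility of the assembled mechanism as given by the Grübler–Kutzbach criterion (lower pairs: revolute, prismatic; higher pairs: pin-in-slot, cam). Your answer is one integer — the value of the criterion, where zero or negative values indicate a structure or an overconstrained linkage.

L=1 J1=0 J2=0
add link → L=2 J1=0 J2=0
PS@1,0 dof=2 J2 → L=2 J1=0 J2=1
add link → L=3 J1=0 J2=1
R@2,1 dof=1 J1 → L=3 J1=1 J2=1
add link → L=4 J1=1 J2=1
add link → L=5 J1=1 J2=1
R@2,3 dof=1 J1 → L=5 J1=2 J2=1
PS@4,1 dof=2 J2 → L=5 J1=2 J2=2
add link → L=6 J1=2 J2=2
P@2,5 dof=1 J1 → L=6 J1=3 J2=2
add link → L=7 J1=3 J2=2
C@1,6 dof=2 J2 → L=7 J1=3 J2=3
C@5,6 dof=2 J2 → L=7 J1=3 J2=4
add link → L=8 J1=3 J2=4
C@2,7 dof=2 J2 → L=8 J1=3 J2=5
M=3(L−1)−2J1−J2=3·7−2·3−5=10

M = 10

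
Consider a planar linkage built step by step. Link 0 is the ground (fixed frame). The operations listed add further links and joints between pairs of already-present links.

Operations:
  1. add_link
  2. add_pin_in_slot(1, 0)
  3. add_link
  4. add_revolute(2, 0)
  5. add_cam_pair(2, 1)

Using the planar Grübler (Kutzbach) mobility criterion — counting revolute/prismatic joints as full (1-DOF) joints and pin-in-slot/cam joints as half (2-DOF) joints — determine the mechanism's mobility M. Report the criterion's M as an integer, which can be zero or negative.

M = 2

L=1 J1=0 J2=0
add link → L=2 J1=0 J2=0
PS@1,0 dof=2 J2 → L=2 J1=0 J2=1
add link → L=3 J1=0 J2=1
R@2,0 dof=1 J1 → L=3 J1=1 J2=1
C@2,1 dof=2 J2 → L=3 J1=1 J2=2
M=3(L−1)−2J1−J2=3·2−2·1−2=2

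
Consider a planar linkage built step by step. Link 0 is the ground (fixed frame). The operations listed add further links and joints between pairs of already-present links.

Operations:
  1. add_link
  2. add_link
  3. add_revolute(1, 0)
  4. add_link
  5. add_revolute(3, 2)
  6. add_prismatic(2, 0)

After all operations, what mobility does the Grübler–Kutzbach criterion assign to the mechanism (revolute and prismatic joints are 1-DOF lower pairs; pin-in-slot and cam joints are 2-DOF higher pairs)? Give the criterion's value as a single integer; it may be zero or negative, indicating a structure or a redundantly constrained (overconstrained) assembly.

M = 3

[1;0;0] (link 0 is ground)
L+ [2;0;0]
L+ [3;0;0]
R(1,0)∈J1 [3;1;0]
L+ [4;1;0]
R(3,2)∈J1 [4;2;0]
P(2,0)∈J1 [4;3;0]
mobility = 9 − 6 − 0 = 3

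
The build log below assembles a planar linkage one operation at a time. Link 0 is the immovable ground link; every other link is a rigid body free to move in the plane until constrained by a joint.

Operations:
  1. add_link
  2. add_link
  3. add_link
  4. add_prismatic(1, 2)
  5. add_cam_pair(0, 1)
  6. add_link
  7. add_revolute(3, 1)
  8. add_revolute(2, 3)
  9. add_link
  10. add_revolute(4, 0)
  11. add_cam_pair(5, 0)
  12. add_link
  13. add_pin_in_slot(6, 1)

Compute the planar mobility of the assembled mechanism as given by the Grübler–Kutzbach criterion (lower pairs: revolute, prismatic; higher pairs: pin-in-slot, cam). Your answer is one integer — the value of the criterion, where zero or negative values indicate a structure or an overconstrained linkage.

M = 7

L=1 J1=0 J2=0
add link → L=2 J1=0 J2=0
add link → L=3 J1=0 J2=0
add link → L=4 J1=0 J2=0
P@1,2 dof=1 J1 → L=4 J1=1 J2=0
C@0,1 dof=2 J2 → L=4 J1=1 J2=1
add link → L=5 J1=1 J2=1
R@3,1 dof=1 J1 → L=5 J1=2 J2=1
R@2,3 dof=1 J1 → L=5 J1=3 J2=1
add link → L=6 J1=3 J2=1
R@4,0 dof=1 J1 → L=6 J1=4 J2=1
C@5,0 dof=2 J2 → L=6 J1=4 J2=2
add link → L=7 J1=4 J2=2
PS@6,1 dof=2 J2 → L=7 J1=4 J2=3
M=3(L−1)−2J1−J2=3·6−2·4−3=7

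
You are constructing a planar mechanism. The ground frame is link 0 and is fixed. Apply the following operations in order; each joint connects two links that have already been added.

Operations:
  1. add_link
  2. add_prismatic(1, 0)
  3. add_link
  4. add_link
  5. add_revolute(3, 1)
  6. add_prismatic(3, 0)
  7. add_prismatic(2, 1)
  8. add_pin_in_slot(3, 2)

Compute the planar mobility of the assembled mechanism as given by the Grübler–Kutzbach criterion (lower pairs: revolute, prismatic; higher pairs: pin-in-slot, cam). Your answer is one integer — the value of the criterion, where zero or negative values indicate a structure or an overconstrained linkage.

M = 0

(L,J1,J2)=(1,0,0); link0 fixed
link1: (2,0,0)
P 1-0 [J1]: (2,1,0)
link2: (3,1,0)
link3: (4,1,0)
R 3-1 [J1]: (4,2,0)
P 3-0 [J1]: (4,3,0)
P 2-1 [J1]: (4,4,0)
PS 3-2 [J2]: (4,4,1)
Grübler: 3·3 − 2·4 − 1 = 0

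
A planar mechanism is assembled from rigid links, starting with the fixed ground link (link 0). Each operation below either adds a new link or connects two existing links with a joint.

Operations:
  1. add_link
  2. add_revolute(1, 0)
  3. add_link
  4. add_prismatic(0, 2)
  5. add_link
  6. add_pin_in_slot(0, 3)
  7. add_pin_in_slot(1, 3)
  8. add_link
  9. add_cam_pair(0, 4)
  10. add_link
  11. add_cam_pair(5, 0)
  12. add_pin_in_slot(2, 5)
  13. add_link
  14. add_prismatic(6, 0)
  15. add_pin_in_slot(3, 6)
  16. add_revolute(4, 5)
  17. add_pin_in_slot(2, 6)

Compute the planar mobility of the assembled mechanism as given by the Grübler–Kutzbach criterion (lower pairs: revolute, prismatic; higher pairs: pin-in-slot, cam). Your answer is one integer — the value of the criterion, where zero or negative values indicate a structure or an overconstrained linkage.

[1;0;0] (link 0 is ground)
L+ [2;0;0]
R(1,0)∈J1 [2;1;0]
L+ [3;1;0]
P(0,2)∈J1 [3;2;0]
L+ [4;2;0]
PS(0,3)∈J2 [4;2;1]
PS(1,3)∈J2 [4;2;2]
L+ [5;2;2]
C(0,4)∈J2 [5;2;3]
L+ [6;2;3]
C(5,0)∈J2 [6;2;4]
PS(2,5)∈J2 [6;2;5]
L+ [7;2;5]
P(6,0)∈J1 [7;3;5]
PS(3,6)∈J2 [7;3;6]
R(4,5)∈J1 [7;4;6]
PS(2,6)∈J2 [7;4;7]
mobility = 18 − 8 − 7 = 3

M = 3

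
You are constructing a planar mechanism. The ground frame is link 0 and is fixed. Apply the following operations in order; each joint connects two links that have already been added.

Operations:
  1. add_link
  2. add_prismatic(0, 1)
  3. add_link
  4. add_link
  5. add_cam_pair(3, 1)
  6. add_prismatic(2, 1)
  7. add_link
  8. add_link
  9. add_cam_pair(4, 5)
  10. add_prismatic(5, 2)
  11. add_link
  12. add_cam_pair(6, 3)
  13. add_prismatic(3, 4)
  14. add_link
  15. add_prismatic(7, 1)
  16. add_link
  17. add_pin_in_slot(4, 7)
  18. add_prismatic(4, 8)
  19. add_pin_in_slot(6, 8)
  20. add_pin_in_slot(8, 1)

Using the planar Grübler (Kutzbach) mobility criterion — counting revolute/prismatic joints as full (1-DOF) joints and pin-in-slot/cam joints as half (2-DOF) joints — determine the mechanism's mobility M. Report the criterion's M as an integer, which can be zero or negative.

ground; <1,0,0>
#1 <2,0,0>
P:0↔1 J1 <2,1,0>
#2 <3,1,0>
#3 <4,1,0>
C:3↔1 J2 <4,1,1>
P:2↔1 J1 <4,2,1>
#4 <5,2,1>
#5 <6,2,1>
C:4↔5 J2 <6,2,2>
P:5↔2 J1 <6,3,2>
#6 <7,3,2>
C:6↔3 J2 <7,3,3>
P:3↔4 J1 <7,4,3>
#7 <8,4,3>
P:7↔1 J1 <8,5,3>
#8 <9,5,3>
PS:4↔7 J2 <9,5,4>
P:4↔8 J1 <9,6,4>
PS:6↔8 J2 <9,6,5>
PS:8↔1 J2 <9,6,6>
3×8 − 2×6 − 1×6 = 6

M = 6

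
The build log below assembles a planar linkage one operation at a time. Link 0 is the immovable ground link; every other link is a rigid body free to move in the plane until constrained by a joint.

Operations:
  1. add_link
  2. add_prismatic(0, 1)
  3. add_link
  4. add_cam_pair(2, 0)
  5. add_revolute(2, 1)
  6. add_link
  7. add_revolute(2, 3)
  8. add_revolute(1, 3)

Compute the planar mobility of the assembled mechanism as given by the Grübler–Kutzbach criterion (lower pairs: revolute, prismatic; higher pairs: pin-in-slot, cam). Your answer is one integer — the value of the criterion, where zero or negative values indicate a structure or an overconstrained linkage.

M = 0

ground; <1,0,0>
#1 <2,0,0>
P:0↔1 J1 <2,1,0>
#2 <3,1,0>
C:2↔0 J2 <3,1,1>
R:2↔1 J1 <3,2,1>
#3 <4,2,1>
R:2↔3 J1 <4,3,1>
R:1↔3 J1 <4,4,1>
3×3 − 2×4 − 1×1 = 0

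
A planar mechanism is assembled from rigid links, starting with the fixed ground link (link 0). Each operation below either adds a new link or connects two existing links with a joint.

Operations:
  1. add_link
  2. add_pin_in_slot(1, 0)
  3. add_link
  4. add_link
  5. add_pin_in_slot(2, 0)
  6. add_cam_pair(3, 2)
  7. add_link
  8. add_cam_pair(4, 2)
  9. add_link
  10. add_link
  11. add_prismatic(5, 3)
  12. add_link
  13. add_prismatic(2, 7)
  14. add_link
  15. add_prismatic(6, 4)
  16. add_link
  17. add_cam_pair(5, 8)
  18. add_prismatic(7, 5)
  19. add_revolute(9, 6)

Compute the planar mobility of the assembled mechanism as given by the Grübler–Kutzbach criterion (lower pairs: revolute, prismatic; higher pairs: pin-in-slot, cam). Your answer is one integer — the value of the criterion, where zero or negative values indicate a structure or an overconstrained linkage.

M = 12

link 0 = ground. State L|J1|J2 = 1|0|0
+link1  2|0|0
PS(1,0) f=2→J2  2|0|1
+link2  3|0|1
+link3  4|0|1
PS(2,0) f=2→J2  4|0|2
C(3,2) f=2→J2  4|0|3
+link4  5|0|3
C(4,2) f=2→J2  5|0|4
+link5  6|0|4
+link6  7|0|4
P(5,3) f=1→J1  7|1|4
+link7  8|1|4
P(2,7) f=1→J1  8|2|4
+link8  9|2|4
P(6,4) f=1→J1  9|3|4
+link9  10|3|4
C(5,8) f=2→J2  10|3|5
P(7,5) f=1→J1  10|4|5
R(9,6) f=1→J1  10|5|5
M = 3(10−1)−2·5−5 = 27−10−5 = 12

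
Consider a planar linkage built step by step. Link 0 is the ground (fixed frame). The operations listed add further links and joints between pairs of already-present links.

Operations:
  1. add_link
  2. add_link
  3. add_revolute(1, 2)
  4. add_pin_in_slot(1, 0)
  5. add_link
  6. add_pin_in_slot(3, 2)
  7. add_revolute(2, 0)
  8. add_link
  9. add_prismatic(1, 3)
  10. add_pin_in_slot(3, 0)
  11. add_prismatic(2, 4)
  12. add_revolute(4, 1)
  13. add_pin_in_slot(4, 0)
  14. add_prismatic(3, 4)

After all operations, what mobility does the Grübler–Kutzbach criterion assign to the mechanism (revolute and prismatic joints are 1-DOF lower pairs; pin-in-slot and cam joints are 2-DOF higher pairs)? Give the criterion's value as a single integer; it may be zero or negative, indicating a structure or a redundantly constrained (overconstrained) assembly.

(L,J1,J2)=(1,0,0); link0 fixed
link1: (2,0,0)
link2: (3,0,0)
R 1-2 [J1]: (3,1,0)
PS 1-0 [J2]: (3,1,1)
link3: (4,1,1)
PS 3-2 [J2]: (4,1,2)
R 2-0 [J1]: (4,2,2)
link4: (5,2,2)
P 1-3 [J1]: (5,3,2)
PS 3-0 [J2]: (5,3,3)
P 2-4 [J1]: (5,4,3)
R 4-1 [J1]: (5,5,3)
PS 4-0 [J2]: (5,5,4)
P 3-4 [J1]: (5,6,4)
Grübler: 3·4 − 2·6 − 4 = -4

M = -4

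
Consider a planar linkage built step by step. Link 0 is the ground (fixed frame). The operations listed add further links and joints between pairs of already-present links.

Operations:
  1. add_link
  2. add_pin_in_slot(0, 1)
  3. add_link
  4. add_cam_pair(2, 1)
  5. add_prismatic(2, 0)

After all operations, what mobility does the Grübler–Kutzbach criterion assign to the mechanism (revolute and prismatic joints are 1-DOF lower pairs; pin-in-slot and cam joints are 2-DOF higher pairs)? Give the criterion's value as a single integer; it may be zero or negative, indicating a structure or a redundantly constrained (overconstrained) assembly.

(L,J1,J2)=(1,0,0); link0 fixed
link1: (2,0,0)
PS 0-1 [J2]: (2,0,1)
link2: (3,0,1)
C 2-1 [J2]: (3,0,2)
P 2-0 [J1]: (3,1,2)
Grübler: 3·2 − 2·1 − 2 = 2

M = 2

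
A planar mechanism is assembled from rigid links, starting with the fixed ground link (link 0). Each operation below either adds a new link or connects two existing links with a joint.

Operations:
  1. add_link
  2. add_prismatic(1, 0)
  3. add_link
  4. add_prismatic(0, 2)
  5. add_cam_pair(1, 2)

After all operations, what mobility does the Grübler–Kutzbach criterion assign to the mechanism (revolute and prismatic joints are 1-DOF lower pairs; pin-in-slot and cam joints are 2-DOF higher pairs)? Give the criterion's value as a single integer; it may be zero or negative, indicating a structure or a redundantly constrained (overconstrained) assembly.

M = 1

(L,J1,J2)=(1,0,0); link0 fixed
link1: (2,0,0)
P 1-0 [J1]: (2,1,0)
link2: (3,1,0)
P 0-2 [J1]: (3,2,0)
C 1-2 [J2]: (3,2,1)
Grübler: 3·2 − 2·2 − 1 = 1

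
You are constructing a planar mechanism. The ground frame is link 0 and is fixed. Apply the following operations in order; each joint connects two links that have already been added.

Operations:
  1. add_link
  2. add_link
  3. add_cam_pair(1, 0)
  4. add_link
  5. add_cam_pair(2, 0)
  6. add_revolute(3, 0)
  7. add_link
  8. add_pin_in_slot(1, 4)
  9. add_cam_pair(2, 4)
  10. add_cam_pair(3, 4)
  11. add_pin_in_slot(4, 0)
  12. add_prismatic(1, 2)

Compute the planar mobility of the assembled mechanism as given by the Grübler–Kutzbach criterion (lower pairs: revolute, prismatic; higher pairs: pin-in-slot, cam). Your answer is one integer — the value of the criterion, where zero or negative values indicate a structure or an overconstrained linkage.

M = 2

[1;0;0] (link 0 is ground)
L+ [2;0;0]
L+ [3;0;0]
C(1,0)∈J2 [3;0;1]
L+ [4;0;1]
C(2,0)∈J2 [4;0;2]
R(3,0)∈J1 [4;1;2]
L+ [5;1;2]
PS(1,4)∈J2 [5;1;3]
C(2,4)∈J2 [5;1;4]
C(3,4)∈J2 [5;1;5]
PS(4,0)∈J2 [5;1;6]
P(1,2)∈J1 [5;2;6]
mobility = 12 − 4 − 6 = 2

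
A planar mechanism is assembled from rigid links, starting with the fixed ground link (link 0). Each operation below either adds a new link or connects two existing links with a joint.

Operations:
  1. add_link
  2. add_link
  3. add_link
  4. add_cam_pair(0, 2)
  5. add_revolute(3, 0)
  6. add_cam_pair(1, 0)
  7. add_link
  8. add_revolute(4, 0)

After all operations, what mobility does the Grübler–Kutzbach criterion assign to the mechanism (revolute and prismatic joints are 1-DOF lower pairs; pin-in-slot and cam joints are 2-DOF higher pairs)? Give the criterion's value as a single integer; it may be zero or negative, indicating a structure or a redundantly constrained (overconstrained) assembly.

(L,J1,J2)=(1,0,0); link0 fixed
link1: (2,0,0)
link2: (3,0,0)
link3: (4,0,0)
C 0-2 [J2]: (4,0,1)
R 3-0 [J1]: (4,1,1)
C 1-0 [J2]: (4,1,2)
link4: (5,1,2)
R 4-0 [J1]: (5,2,2)
Grübler: 3·4 − 2·2 − 2 = 6

M = 6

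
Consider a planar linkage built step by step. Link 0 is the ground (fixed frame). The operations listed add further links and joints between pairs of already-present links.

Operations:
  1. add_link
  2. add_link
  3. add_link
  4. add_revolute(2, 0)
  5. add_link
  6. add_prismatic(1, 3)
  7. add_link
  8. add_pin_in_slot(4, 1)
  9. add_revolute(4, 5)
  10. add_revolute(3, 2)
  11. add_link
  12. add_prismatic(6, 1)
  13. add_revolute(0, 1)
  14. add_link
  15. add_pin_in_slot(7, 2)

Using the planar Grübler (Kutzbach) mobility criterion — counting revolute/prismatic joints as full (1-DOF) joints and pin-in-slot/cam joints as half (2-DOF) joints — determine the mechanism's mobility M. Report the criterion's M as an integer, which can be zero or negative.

M = 7

[1;0;0] (link 0 is ground)
L+ [2;0;0]
L+ [3;0;0]
L+ [4;0;0]
R(2,0)∈J1 [4;1;0]
L+ [5;1;0]
P(1,3)∈J1 [5;2;0]
L+ [6;2;0]
PS(4,1)∈J2 [6;2;1]
R(4,5)∈J1 [6;3;1]
R(3,2)∈J1 [6;4;1]
L+ [7;4;1]
P(6,1)∈J1 [7;5;1]
R(0,1)∈J1 [7;6;1]
L+ [8;6;1]
PS(7,2)∈J2 [8;6;2]
mobility = 21 − 12 − 2 = 7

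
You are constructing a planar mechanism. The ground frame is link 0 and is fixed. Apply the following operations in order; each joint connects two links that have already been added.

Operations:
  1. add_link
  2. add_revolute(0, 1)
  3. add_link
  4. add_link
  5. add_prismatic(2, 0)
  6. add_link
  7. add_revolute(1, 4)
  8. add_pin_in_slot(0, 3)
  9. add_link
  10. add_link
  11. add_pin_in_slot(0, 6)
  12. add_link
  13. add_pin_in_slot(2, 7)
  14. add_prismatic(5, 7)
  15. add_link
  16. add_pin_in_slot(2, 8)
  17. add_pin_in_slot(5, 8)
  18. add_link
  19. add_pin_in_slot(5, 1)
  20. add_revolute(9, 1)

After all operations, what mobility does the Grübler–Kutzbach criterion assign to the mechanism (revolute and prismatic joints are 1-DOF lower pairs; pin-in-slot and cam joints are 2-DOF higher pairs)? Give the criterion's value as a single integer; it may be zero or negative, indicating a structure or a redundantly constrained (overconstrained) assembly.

[1;0;0] (link 0 is ground)
L+ [2;0;0]
R(0,1)∈J1 [2;1;0]
L+ [3;1;0]
L+ [4;1;0]
P(2,0)∈J1 [4;2;0]
L+ [5;2;0]
R(1,4)∈J1 [5;3;0]
PS(0,3)∈J2 [5;3;1]
L+ [6;3;1]
L+ [7;3;1]
PS(0,6)∈J2 [7;3;2]
L+ [8;3;2]
PS(2,7)∈J2 [8;3;3]
P(5,7)∈J1 [8;4;3]
L+ [9;4;3]
PS(2,8)∈J2 [9;4;4]
PS(5,8)∈J2 [9;4;5]
L+ [10;4;5]
PS(5,1)∈J2 [10;4;6]
R(9,1)∈J1 [10;5;6]
mobility = 27 − 10 − 6 = 11

M = 11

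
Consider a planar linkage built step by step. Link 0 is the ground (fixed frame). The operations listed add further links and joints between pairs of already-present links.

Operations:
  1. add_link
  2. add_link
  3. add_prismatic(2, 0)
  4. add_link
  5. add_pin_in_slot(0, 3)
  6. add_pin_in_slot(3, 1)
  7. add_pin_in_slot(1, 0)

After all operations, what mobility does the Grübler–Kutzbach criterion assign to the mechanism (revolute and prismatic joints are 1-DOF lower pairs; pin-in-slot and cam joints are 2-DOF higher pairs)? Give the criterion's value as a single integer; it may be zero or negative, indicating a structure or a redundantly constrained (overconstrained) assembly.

ground; <1,0,0>
#1 <2,0,0>
#2 <3,0,0>
P:2↔0 J1 <3,1,0>
#3 <4,1,0>
PS:0↔3 J2 <4,1,1>
PS:3↔1 J2 <4,1,2>
PS:1↔0 J2 <4,1,3>
3×3 − 2×1 − 1×3 = 4

M = 4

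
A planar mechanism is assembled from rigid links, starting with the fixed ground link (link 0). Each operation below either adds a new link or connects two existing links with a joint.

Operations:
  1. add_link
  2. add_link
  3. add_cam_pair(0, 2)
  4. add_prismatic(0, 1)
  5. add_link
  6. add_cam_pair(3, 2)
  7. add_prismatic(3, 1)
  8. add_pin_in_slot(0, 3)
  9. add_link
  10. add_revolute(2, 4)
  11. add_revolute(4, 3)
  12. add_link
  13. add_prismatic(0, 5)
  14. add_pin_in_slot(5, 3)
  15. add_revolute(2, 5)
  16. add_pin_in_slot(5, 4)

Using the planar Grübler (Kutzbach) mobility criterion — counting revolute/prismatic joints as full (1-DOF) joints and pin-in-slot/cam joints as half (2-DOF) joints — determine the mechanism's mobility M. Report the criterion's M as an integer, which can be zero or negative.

(L,J1,J2)=(1,0,0); link0 fixed
link1: (2,0,0)
link2: (3,0,0)
C 0-2 [J2]: (3,0,1)
P 0-1 [J1]: (3,1,1)
link3: (4,1,1)
C 3-2 [J2]: (4,1,2)
P 3-1 [J1]: (4,2,2)
PS 0-3 [J2]: (4,2,3)
link4: (5,2,3)
R 2-4 [J1]: (5,3,3)
R 4-3 [J1]: (5,4,3)
link5: (6,4,3)
P 0-5 [J1]: (6,5,3)
PS 5-3 [J2]: (6,5,4)
R 2-5 [J1]: (6,6,4)
PS 5-4 [J2]: (6,6,5)
Grübler: 3·5 − 2·6 − 5 = -2

M = -2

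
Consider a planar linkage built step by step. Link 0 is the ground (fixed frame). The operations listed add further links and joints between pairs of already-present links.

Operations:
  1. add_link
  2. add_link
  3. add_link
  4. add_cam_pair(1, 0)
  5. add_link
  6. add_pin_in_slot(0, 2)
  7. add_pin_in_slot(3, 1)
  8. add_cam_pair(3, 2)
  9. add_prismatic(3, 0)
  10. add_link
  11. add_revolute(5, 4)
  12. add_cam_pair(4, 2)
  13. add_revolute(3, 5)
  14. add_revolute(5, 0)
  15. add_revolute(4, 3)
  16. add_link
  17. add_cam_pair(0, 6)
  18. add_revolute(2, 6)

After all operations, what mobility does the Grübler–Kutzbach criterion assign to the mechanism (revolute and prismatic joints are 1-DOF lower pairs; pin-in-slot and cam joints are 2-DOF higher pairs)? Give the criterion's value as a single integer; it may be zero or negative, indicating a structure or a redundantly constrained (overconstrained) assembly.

[1;0;0] (link 0 is ground)
L+ [2;0;0]
L+ [3;0;0]
L+ [4;0;0]
C(1,0)∈J2 [4;0;1]
L+ [5;0;1]
PS(0,2)∈J2 [5;0;2]
PS(3,1)∈J2 [5;0;3]
C(3,2)∈J2 [5;0;4]
P(3,0)∈J1 [5;1;4]
L+ [6;1;4]
R(5,4)∈J1 [6;2;4]
C(4,2)∈J2 [6;2;5]
R(3,5)∈J1 [6;3;5]
R(5,0)∈J1 [6;4;5]
R(4,3)∈J1 [6;5;5]
L+ [7;5;5]
C(0,6)∈J2 [7;5;6]
R(2,6)∈J1 [7;6;6]
mobility = 18 − 12 − 6 = 0

M = 0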